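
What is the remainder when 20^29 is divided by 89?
Using repeated squaring. 29 = 16 + 8 + 4 + 1 (binary 11101). Repeated squaring mod 89: 20^1 ≡ 20; 20^2 ≡ 20² = 400 ≡ 44; 20^4 ≡ 44² = 1936 ≡ 67; 20^8 ≡ 67² = 4489 ≡ 39; 20^16 ≡ 39² = 1521 ≡ 8. Multiply: 20^29 = 20^16 × 20^8 × 20^4 × 20^1 ≡ 8 × 39 × 67 × 20 (mod 89): 8 × 39 = 312 ≡ 45; 45 × 67 = 3015 ≡ 78; 78 × 20 = 1560 ≡ 47. So 20^29 ≡ 47 (mod 89).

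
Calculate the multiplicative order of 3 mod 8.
Powers of 3 mod 8: 3^1≡3, 3^2≡1. Order = 2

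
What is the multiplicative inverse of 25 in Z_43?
25^(-1) ≡ 31 (mod 43). Verification: 25 × 31 = 775 ≡ 1 (mod 43)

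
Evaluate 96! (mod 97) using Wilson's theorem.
By Wilson's theorem, (96)! ≡ -1 ≡ 96 (mod 97)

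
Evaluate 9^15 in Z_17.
Using repeated squaring. 15 = 8 + 4 + 2 + 1 (binary 1111). Repeated squaring mod 17: 9^1 ≡ 9; 9^2 ≡ 9² = 81 ≡ 13; 9^4 ≡ 13² = 169 ≡ 16; 9^8 ≡ 16² = 256 ≡ 1. Multiply: 9^15 = 9^8 × 9^4 × 9^2 × 9^1 ≡ 1 × 16 × 13 × 9 (mod 17): 1 × 16 = 16 ≡ 16; 16 × 13 = 208 ≡ 4; 4 × 9 = 36 ≡ 2. So 9^15 ≡ 2 (mod 17).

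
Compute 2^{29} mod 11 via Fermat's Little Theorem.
6

By Fermat's Little Theorem, a^(p-1) ≡ 1 (mod p) for prime p and gcd(a, p) = 1
Here p = 11, so 2^10 ≡ 1 (mod 11)
We can reduce the exponent: 29 mod 10 = 9
So 2^29 ≡ 2^9 (mod 11)
Computing: 2^9 mod 11 = 6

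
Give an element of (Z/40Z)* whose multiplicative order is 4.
3 has order 4 mod 40 since 3^{4} ≡ 1 (mod 40) and no smaller power works.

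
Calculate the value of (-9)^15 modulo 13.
Using Fermat: (-9)^{12} ≡ 1 (mod 13). 15 ≡ 3 (mod 12). So (-9)^{15} ≡ (-9)^{3} ≡ 12 (mod 13)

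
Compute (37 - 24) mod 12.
1

(37 - 24) = 13
13 mod 12 = 1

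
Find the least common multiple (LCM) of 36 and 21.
252

First find GCD(36, 21) using the Euclidean algorithm:
36 = 1 × 21 + 15
21 = 1 × 15 + 6
15 = 2 × 6 + 3
6 = 2 × 3 + 0
GCD(36, 21) = 3

LCM formula: LCM(a, b) = (a × b) / GCD(a, b)
LCM(36, 21) = (36 × 21) / 3
LCM(36, 21) = 756 / 3
LCM(36, 21) = 252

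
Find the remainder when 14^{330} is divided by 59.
By Fermat: 14^{58} ≡ 1 (mod 59). 330 = 5×58 + 40. So 14^{330} ≡ 14^{40} ≡ 5 (mod 59)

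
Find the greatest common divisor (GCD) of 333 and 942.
3

Using the Euclidean algorithm:
333 = 0 × 942 + 333
942 = 2 × 333 + 276
333 = 1 × 276 + 57
276 = 4 × 57 + 48
57 = 1 × 48 + 9
48 = 5 × 9 + 3
9 = 3 × 3 + 0

GCD(333, 942) = 3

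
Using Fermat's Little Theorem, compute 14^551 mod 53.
By Fermat: 14^{52} ≡ 1 (mod 53). 551 ≡ 31 (mod 52). So 14^{551} ≡ 14^{31} ≡ 20 (mod 53)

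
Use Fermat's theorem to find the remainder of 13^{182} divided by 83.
12

By Fermat's Little Theorem, a^(p-1) ≡ 1 (mod p) for prime p and gcd(a, p) = 1
Here p = 83, so 13^82 ≡ 1 (mod 83)
We can reduce the exponent: 182 mod 82 = 18
So 13^182 ≡ 13^18 (mod 83)
Computing: 13^18 mod 83 = 12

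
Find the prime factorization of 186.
2 × 3 × 31

Divide by primes starting from smallest:
186 ÷ 2 = 93
93 ÷ 3 = 31
31 ÷ 31 = 1

186 = 2 × 3 × 31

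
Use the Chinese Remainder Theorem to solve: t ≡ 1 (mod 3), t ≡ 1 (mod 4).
M = 3 × 4 = 12. M₁ = 4, y₁ ≡ 1 (mod 3). M₂ = 3, y₂ ≡ 3 (mod 4). t = 1×4×1 + 1×3×3 ≡ 1 (mod 12)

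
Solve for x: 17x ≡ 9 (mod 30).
27

Since gcd(17, 30) = 1 divides 9, a solution exists.
Multiply both sides by the inverse of 17 mod 30:
  17^(-1) mod 30 = 23
  x ≡ 23 × 9 ≡ 207 ≡ 27 (mod 30)
Verification: 17 × 27 = 459 = 15 × 30 + 9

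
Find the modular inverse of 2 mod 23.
2^(-1) ≡ 12 (mod 23). Verification: 2 × 12 = 24 ≡ 1 (mod 23)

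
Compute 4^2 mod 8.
2 = 2 (binary 10). Repeated squaring mod 8: 4^1 ≡ 4; 4^2 ≡ 4² = 16 ≡ 0. So 4^2 ≡ 0 (mod 8).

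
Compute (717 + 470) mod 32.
3

(717 + 470) = 1187
1187 mod 32 = 3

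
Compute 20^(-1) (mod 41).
20^(-1) ≡ 39 (mod 41). Verification: 20 × 39 = 780 ≡ 1 (mod 41)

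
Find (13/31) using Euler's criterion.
(13/31) = 13^{15} mod 31 = -1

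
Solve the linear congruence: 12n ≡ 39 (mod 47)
15

Since gcd(12, 47) = 1 divides 39, a solution exists.
Multiply both sides by the inverse of 12 mod 47:
  12^(-1) mod 47 = 4
  x ≡ 4 × 39 ≡ 156 ≡ 15 (mod 47)
Verification: 12 × 15 = 180 = 3 × 47 + 39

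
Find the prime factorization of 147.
3 × 7^2

Divide by primes starting from smallest:
147 ÷ 3 = 49
49 ÷ 7 = 7
7 ÷ 7 = 1

147 = 3 × 7^2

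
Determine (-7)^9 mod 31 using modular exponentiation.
(-7) ≡ 24 (mod 31). 9 = 8 + 1 (binary 1001). Repeated squaring mod 31: 24^1 ≡ 24; 24^2 ≡ 24² = 576 ≡ 18; 24^4 ≡ 18² = 324 ≡ 14; 24^8 ≡ 14² = 196 ≡ 10. Multiply: (-7)^9 ≡ 24^8 × 24^1 ≡ 10 × 24 (mod 31): 10 × 24 = 240 ≡ 23. So (-7)^9 ≡ 23 (mod 31).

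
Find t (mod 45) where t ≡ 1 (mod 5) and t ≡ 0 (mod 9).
M = 5 × 9 = 45. M₁ = 9, y₁ ≡ 4 (mod 5). M₂ = 5, y₂ ≡ 2 (mod 9). t = 1×9×4 + 0×5×2 ≡ 36 (mod 45)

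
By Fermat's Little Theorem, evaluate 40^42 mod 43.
By Fermat's Little Theorem, 40^{42} ≡ 1 (mod 43) since 43 is prime and gcd(40, 43) = 1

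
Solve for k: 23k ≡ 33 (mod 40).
31

Since gcd(23, 40) = 1 divides 33, a solution exists.
Multiply both sides by the inverse of 23 mod 40:
  23^(-1) mod 40 = 7
  x ≡ 7 × 33 ≡ 231 ≡ 31 (mod 40)
Verification: 23 × 31 = 713 = 17 × 40 + 33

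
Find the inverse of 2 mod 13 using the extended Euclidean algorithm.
Extended GCD: 2(-6) + 13(1) = 1. So 2^(-1) ≡ 7 ≡ 7 (mod 13). Verify: 2 × 7 = 14 ≡ 1 (mod 13)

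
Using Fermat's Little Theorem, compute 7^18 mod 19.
By Fermat's Little Theorem, 7^{18} ≡ 1 (mod 19) since 19 is prime and gcd(7, 19) = 1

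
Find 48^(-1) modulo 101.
40

Using Extended Euclidean Algorithm:
gcd(48, 101) = 1
Bezout coefficients: 48 × 40 + 101 × -19 = 1
So 48 × 40 ≡ 1 (mod 101)
The inverse is 40 mod 101 = 40
Verification: 48 × 40 = 1920 = 19 × 101 + 1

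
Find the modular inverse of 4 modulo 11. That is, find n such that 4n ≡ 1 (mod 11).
3

Using Extended Euclidean Algorithm:
gcd(4, 11) = 1
Bezout coefficients: 4 × 3 + 11 × -1 = 1
So 4 × 3 ≡ 1 (mod 11)
The inverse is 3 mod 11 = 3
Verification: 4 × 3 = 12 = 1 × 11 + 1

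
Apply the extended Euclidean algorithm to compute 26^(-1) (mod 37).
Extended GCD: 26(10) + 37(-7) = 1. So 26^(-1) ≡ 10 ≡ 10 (mod 37). Verify: 26 × 10 = 260 ≡ 1 (mod 37)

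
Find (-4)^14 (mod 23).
Using repeated squaring. (-4) ≡ 19 (mod 23). 14 = 8 + 4 + 2 (binary 1110). Repeated squaring mod 23: 19^1 ≡ 19; 19^2 ≡ 19² = 361 ≡ 16; 19^4 ≡ 16² = 256 ≡ 3; 19^8 ≡ 3² = 9 ≡ 9. Multiply: (-4)^14 ≡ 19^8 × 19^4 × 19^2 ≡ 9 × 3 × 16 (mod 23): 9 × 3 = 27 ≡ 4; 4 × 16 = 64 ≡ 18. So (-4)^14 ≡ 18 (mod 23).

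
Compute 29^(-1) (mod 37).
29^(-1) ≡ 23 (mod 37). Verification: 29 × 23 = 667 ≡ 1 (mod 37)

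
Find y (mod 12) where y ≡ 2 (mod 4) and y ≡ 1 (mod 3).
M = 4 × 3 = 12. M₁ = 3, y₁ ≡ 3 (mod 4). M₂ = 4, y₂ ≡ 1 (mod 3). y = 2×3×3 + 1×4×1 ≡ 10 (mod 12)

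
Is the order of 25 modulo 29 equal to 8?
No, the actual order is 7, not 8.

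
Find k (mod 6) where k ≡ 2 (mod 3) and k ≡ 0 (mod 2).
M = 3 × 2 = 6. M₁ = 2, y₁ ≡ 2 (mod 3). M₂ = 3, y₂ ≡ 1 (mod 2). k = 2×2×2 + 0×3×1 ≡ 2 (mod 6)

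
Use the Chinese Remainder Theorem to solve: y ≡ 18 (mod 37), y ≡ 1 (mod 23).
277

Using the Chinese Remainder Theorem:
M = product of moduli = 851
For equation 1: M_1 = 23, 23 ≡ 23 (mod 37), inverse of 23 mod 37 is 29 (check: 23 × 29 = 667 ≡ 1 (mod 37))
For equation 2: M_2 = 37, 37 ≡ 14 (mod 23), inverse of 37 mod 23 is 5 (check: 14 × 5 = 70 ≡ 1 (mod 23))
Combine: y ≡ Σ r_i×M_i×(M_i⁻¹ mod m_i) = 18×23×29 + 1×37×5 = 12006 + 185 = 12191
12191 mod 851 = 277
y ≡ 277 (mod 851)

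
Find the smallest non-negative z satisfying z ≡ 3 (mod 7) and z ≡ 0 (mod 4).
M = 7 × 4 = 28. M₁ = 4, y₁ ≡ 2 (mod 7). M₂ = 7, y₂ ≡ 3 (mod 4). z = 3×4×2 + 0×7×3 ≡ 24 (mod 28)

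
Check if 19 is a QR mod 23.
By Euler's criterion: 19^{11} ≡ 22 (mod 23). Since this equals -1 (≡ 22), 19 is not a QR.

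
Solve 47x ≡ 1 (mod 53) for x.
44

Using Extended Euclidean Algorithm:
gcd(47, 53) = 1
Bezout coefficients: 47 × -9 + 53 × 8 = 1
So 47 × -9 ≡ 1 (mod 53)
The inverse is -9 mod 53 = 44
Verification: 47 × 44 = 2068 = 39 × 53 + 1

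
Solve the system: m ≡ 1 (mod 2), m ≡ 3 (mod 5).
M = 2 × 5 = 10. M₁ = 5, y₁ ≡ 1 (mod 2). M₂ = 2, y₂ ≡ 3 (mod 5). m = 1×5×1 + 3×2×3 ≡ 3 (mod 10)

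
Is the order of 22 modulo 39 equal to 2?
No, the actual order is 3, not 2.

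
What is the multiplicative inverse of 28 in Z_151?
28^(-1) ≡ 27 (mod 151). Verification: 28 × 27 = 756 ≡ 1 (mod 151)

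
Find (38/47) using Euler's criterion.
(38/47) = 38^{23} mod 47 = -1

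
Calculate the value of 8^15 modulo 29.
Using repeated squaring. 15 = 8 + 4 + 2 + 1 (binary 1111). Repeated squaring mod 29: 8^1 ≡ 8; 8^2 ≡ 8² = 64 ≡ 6; 8^4 ≡ 6² = 36 ≡ 7; 8^8 ≡ 7² = 49 ≡ 20. Multiply: 8^15 = 8^8 × 8^4 × 8^2 × 8^1 ≡ 20 × 7 × 6 × 8 (mod 29): 20 × 7 = 140 ≡ 24; 24 × 6 = 144 ≡ 28; 28 × 8 = 224 ≡ 21. So 8^15 ≡ 21 (mod 29).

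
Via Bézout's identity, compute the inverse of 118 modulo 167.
Extended GCD: 118(-75) + 167(53) = 1. So 118^(-1) ≡ 92 ≡ 92 (mod 167). Verify: 118 × 92 = 10856 ≡ 1 (mod 167)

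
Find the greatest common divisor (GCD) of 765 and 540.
45

Using the Euclidean algorithm:
765 = 1 × 540 + 225
540 = 2 × 225 + 90
225 = 2 × 90 + 45
90 = 2 × 45 + 0

GCD(765, 540) = 45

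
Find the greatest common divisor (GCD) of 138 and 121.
1

Using the Euclidean algorithm:
138 = 1 × 121 + 17
121 = 7 × 17 + 2
17 = 8 × 2 + 1
2 = 2 × 1 + 0

GCD(138, 121) = 1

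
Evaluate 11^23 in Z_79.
Using repeated squaring. 23 = 16 + 4 + 2 + 1 (binary 10111). Repeated squaring mod 79: 11^1 ≡ 11; 11^2 ≡ 11² = 121 ≡ 42; 11^4 ≡ 42² = 1764 ≡ 26; 11^8 ≡ 26² = 676 ≡ 44; 11^16 ≡ 44² = 1936 ≡ 40. Multiply: 11^23 = 11^16 × 11^4 × 11^2 × 11^1 ≡ 40 × 26 × 42 × 11 (mod 79): 40 × 26 = 1040 ≡ 13; 13 × 42 = 546 ≡ 72; 72 × 11 = 792 ≡ 2. So 11^23 ≡ 2 (mod 79).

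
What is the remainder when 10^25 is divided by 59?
Using repeated squaring. 25 = 16 + 8 + 1 (binary 11001). Repeated squaring mod 59: 10^1 ≡ 10; 10^2 ≡ 10² = 100 ≡ 41; 10^4 ≡ 41² = 1681 ≡ 29; 10^8 ≡ 29² = 841 ≡ 15; 10^16 ≡ 15² = 225 ≡ 48. Multiply: 10^25 = 10^16 × 10^8 × 10^1 ≡ 48 × 15 × 10 (mod 59): 48 × 15 = 720 ≡ 12; 12 × 10 = 120 ≡ 2. So 10^25 ≡ 2 (mod 59).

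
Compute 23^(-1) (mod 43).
23^(-1) ≡ 15 (mod 43). Verification: 23 × 15 = 345 ≡ 1 (mod 43)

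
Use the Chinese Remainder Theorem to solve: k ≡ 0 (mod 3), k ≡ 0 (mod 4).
M = 3 × 4 = 12. M₁ = 4, y₁ ≡ 1 (mod 3). M₂ = 3, y₂ ≡ 3 (mod 4). k = 0×4×1 + 0×3×3 ≡ 0 (mod 12)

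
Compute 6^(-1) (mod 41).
7

Using Extended Euclidean Algorithm:
gcd(6, 41) = 1
Bezout coefficients: 6 × 7 + 41 × -1 = 1
So 6 × 7 ≡ 1 (mod 41)
The inverse is 7 mod 41 = 7
Verification: 6 × 7 = 42 = 1 × 41 + 1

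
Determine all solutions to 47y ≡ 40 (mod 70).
50

Since gcd(47, 70) = 1 divides 40, a solution exists.
Multiply both sides by the inverse of 47 mod 70:
  47^(-1) mod 70 = 3
  x ≡ 3 × 40 ≡ 120 ≡ 50 (mod 70)
Verification: 47 × 50 = 2350 = 33 × 70 + 40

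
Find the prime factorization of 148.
2^2 × 37

Divide by primes starting from smallest:
148 ÷ 2 = 74
74 ÷ 2 = 37
37 ÷ 37 = 1

148 = 2^2 × 37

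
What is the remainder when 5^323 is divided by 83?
Using Fermat: 5^{82} ≡ 1 (mod 83). 323 ≡ 77 (mod 82). So 5^{323} ≡ 5^{77} ≡ 20 (mod 83)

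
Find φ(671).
600

Prime factorization: 671 = 11 × 61
Using the formula φ(n) = n × Π(1 - 1/p) for each prime factor p:
φ(671) = 671 × (1 - 1/11) × (1 - 1/61)
φ(671) = 600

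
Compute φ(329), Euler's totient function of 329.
276

Prime factorization: 329 = 7 × 47
Using the formula φ(n) = n × Π(1 - 1/p) for each prime factor p:
φ(329) = 329 × (1 - 1/7) × (1 - 1/47)
φ(329) = 276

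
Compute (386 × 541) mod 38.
16

(386 × 541) = 208826
208826 mod 38 = 16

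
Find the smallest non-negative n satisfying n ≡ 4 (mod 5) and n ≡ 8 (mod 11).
M = 5 × 11 = 55. M₁ = 11, y₁ ≡ 1 (mod 5). M₂ = 5, y₂ ≡ 9 (mod 11). n = 4×11×1 + 8×5×9 ≡ 19 (mod 55)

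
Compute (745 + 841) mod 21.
11

(745 + 841) = 1586
1586 mod 21 = 11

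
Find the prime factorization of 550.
2 × 5^2 × 11

Divide by primes starting from smallest:
550 ÷ 2 = 275
275 ÷ 5 = 55
55 ÷ 5 = 11
11 ÷ 11 = 1

550 = 2 × 5^2 × 11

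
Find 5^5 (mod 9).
5 = 4 + 1 (binary 101). Repeated squaring mod 9: 5^1 ≡ 5; 5^2 ≡ 5² = 25 ≡ 7; 5^4 ≡ 7² = 49 ≡ 4. Multiply: 5^5 = 5^4 × 5^1 ≡ 4 × 5 (mod 9): 4 × 5 = 20 ≡ 2. So 5^5 ≡ 2 (mod 9).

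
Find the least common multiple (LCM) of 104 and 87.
9048

First find GCD(104, 87) using the Euclidean algorithm:
104 = 1 × 87 + 17
87 = 5 × 17 + 2
17 = 8 × 2 + 1
2 = 2 × 1 + 0
GCD(104, 87) = 1

LCM formula: LCM(a, b) = (a × b) / GCD(a, b)
LCM(104, 87) = (104 × 87) / 1
LCM(104, 87) = 9048 / 1
LCM(104, 87) = 9048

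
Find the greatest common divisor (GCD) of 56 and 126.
14

Using the Euclidean algorithm:
56 = 0 × 126 + 56
126 = 2 × 56 + 14
56 = 4 × 14 + 0

GCD(56, 126) = 14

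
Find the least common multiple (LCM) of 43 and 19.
817

First find GCD(43, 19) using the Euclidean algorithm:
43 = 2 × 19 + 5
19 = 3 × 5 + 4
5 = 1 × 4 + 1
4 = 4 × 1 + 0
GCD(43, 19) = 1

LCM formula: LCM(a, b) = (a × b) / GCD(a, b)
LCM(43, 19) = (43 × 19) / 1
LCM(43, 19) = 817 / 1
LCM(43, 19) = 817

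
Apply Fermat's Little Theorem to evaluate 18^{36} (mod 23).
13

By Fermat's Little Theorem, a^(p-1) ≡ 1 (mod p) for prime p and gcd(a, p) = 1
Here p = 23, so 18^22 ≡ 1 (mod 23)
We can reduce the exponent: 36 mod 22 = 14
So 18^36 ≡ 18^14 (mod 23)
Computing: 18^14 mod 23 = 13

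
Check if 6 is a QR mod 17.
By Euler's criterion: 6^{8} ≡ 16 (mod 17). Since this equals -1 (≡ 16), 6 is not a QR.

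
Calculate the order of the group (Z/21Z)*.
12

Prime factorization: 21 = 3 × 7
Using the formula φ(n) = n × Π(1 - 1/p) for each prime factor p:
φ(21) = 21 × (1 - 1/3) × (1 - 1/7)
φ(21) = 12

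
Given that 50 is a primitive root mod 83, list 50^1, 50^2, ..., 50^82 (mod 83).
g^1, g^2, ..., g^{82} mod 83: {50, 10, 2, 17, 20, 4, 34, 40, 8, 68, 80, 16, 53, 77, 32, 23, 71, 64, 46, 59, 45, 9, 35, 7, 18, 70, 14, 36, 57, 28, 72, 31, 56, 61, 62, 29, 39, 41, 58, 78, 82, 33, 73, 81, 66, 63, 79, 49, 43, 75, 15, 3, 67, 30, 6, 51, 60, 12, 19, 37, 24, 38, 74, 48, 76, 65, 13, 69, 47, 26, 55, 11, 52, 27, 22, 21, 54, 44, 42, 25, 5, 1}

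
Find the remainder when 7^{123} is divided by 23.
By Fermat: 7^{22} ≡ 1 (mod 23). 123 = 5×22 + 13. So 7^{123} ≡ 7^{13} ≡ 20 (mod 23)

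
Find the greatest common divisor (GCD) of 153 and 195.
3

Using the Euclidean algorithm:
153 = 0 × 195 + 153
195 = 1 × 153 + 42
153 = 3 × 42 + 27
42 = 1 × 27 + 15
27 = 1 × 15 + 12
15 = 1 × 12 + 3
12 = 4 × 3 + 0

GCD(153, 195) = 3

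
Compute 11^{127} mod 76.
11

Using successive squaring:
Binary expansion of 127: 1111111
Powers of 11 mod 76 (each is the square of the previous):
  11^1 ≡ 11 (mod 76)
  11^2 ≡ 11² = 121 ≡ 45 (mod 76)
  11^4 ≡ 45² = 2025 ≡ 49 (mod 76)
  11^8 ≡ 49² = 2401 ≡ 45 (mod 76)
  11^16 ≡ 45² = 2025 ≡ 49 (mod 76)
  11^32 ≡ 49² = 2401 ≡ 45 (mod 76)
  11^64 ≡ 45² = 2025 ≡ 49 (mod 76)
127 = 64 + 32 + 16 + 8 + 4 + 2 + 1, so 11^127 = 11^64 × 11^32 × 11^16 × 11^8 × 11^4 × 11^2 × 11^1 ≡ 49 × 45 × 49 × 45 × 49 × 45 × 11 (mod 76)
Multiplying step by step:
  49 × 45 = 2205 ≡ 1 (mod 76)
  1 × 49 = 49 ≡ 49 (mod 76)
  49 × 45 = 2205 ≡ 1 (mod 76)
  1 × 49 = 49 ≡ 49 (mod 76)
  49 × 45 = 2205 ≡ 1 (mod 76)
  1 × 11 = 11 ≡ 11 (mod 76)
Result: 11^127 ≡ 11 (mod 76)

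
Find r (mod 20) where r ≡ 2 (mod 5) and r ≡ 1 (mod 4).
M = 5 × 4 = 20. M₁ = 4, y₁ ≡ 4 (mod 5). M₂ = 5, y₂ ≡ 1 (mod 4). r = 2×4×4 + 1×5×1 ≡ 17 (mod 20)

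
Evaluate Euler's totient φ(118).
58

Prime factorization: 118 = 2 × 59
Using the formula φ(n) = n × Π(1 - 1/p) for each prime factor p:
φ(118) = 118 × (1 - 1/2) × (1 - 1/59)
φ(118) = 58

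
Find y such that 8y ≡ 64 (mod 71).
8

Since gcd(8, 71) = 1 divides 64, a solution exists.
Multiply both sides by the inverse of 8 mod 71:
  8^(-1) mod 71 = 9
  x ≡ 9 × 64 ≡ 576 ≡ 8 (mod 71)
Verification: 8 × 8 = 64 = 0 × 71 + 64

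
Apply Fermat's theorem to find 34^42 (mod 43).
By Fermat's Little Theorem, 34^{42} ≡ 1 (mod 43) since 43 is prime and gcd(34, 43) = 1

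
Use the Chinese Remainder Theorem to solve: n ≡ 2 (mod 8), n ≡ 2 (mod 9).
M = 8 × 9 = 72. M₁ = 9, y₁ ≡ 1 (mod 8). M₂ = 8, y₂ ≡ 8 (mod 9). n = 2×9×1 + 2×8×8 ≡ 2 (mod 72)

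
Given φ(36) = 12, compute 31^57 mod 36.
By Euler: 31^{12} ≡ 1 (mod 36) since gcd(31, 36) = 1. 57 = 4×12 + 9. So 31^{57} ≡ 31^{9} ≡ 19 (mod 36)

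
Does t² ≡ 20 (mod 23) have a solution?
By Euler's criterion: 20^{11} ≡ 22 (mod 23). Since this equals -1 (≡ 22), 20 is not a QR.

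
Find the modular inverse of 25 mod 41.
25^(-1) ≡ 23 (mod 41). Verification: 25 × 23 = 575 ≡ 1 (mod 41)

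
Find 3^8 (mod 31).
8 = 8 (binary 1000). Repeated squaring mod 31: 3^1 ≡ 3; 3^2 ≡ 3² = 9 ≡ 9; 3^4 ≡ 9² = 81 ≡ 19; 3^8 ≡ 19² = 361 ≡ 20. So 3^8 ≡ 20 (mod 31).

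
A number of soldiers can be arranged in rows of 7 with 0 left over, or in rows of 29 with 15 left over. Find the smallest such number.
M = 7 × 29 = 203. M₁ = 29, y₁ ≡ 1 (mod 7). M₂ = 7, y₂ ≡ 25 (mod 29). y = 0×29×1 + 15×7×25 ≡ 189 (mod 203). The smallest positive such number is 189.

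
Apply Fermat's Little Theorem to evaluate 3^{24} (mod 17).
16

By Fermat's Little Theorem, a^(p-1) ≡ 1 (mod p) for prime p and gcd(a, p) = 1
Here p = 17, so 3^16 ≡ 1 (mod 17)
We can reduce the exponent: 24 mod 16 = 8
So 3^24 ≡ 3^8 (mod 17)
Computing: 3^8 mod 17 = 16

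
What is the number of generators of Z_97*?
Number of primitive roots mod 97 = φ(96) = 32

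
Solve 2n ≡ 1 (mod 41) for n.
21

Using Extended Euclidean Algorithm:
gcd(2, 41) = 1
Bezout coefficients: 2 × -20 + 41 × 1 = 1
So 2 × -20 ≡ 1 (mod 41)
The inverse is -20 mod 41 = 21
Verification: 2 × 21 = 42 = 1 × 41 + 1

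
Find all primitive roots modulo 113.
Primitive roots mod 113: {3, 5, 6, 10, 12, 17, 19, 20, 21, 23, 24, 27, 29, 33, 34, 37, 38, 39, 43, 45, 46, 47, 54, 55, 58, 59, 66, 67, 68, 70, 74, 75, 76, 79, 80, 84, 86, 89, 90, 92, 93, 94, 96, 101, 103, 107, 108, 110}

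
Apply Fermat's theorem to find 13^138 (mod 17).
By Fermat: 13^{16} ≡ 1 (mod 17). 138 = 8×16 + 10. So 13^{138} ≡ 13^{10} ≡ 16 (mod 17)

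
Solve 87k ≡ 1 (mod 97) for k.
29

Using Extended Euclidean Algorithm:
gcd(87, 97) = 1
Bezout coefficients: 87 × 29 + 97 × -26 = 1
So 87 × 29 ≡ 1 (mod 97)
The inverse is 29 mod 97 = 29
Verification: 87 × 29 = 2523 = 26 × 97 + 1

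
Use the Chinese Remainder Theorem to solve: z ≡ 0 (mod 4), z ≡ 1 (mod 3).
M = 4 × 3 = 12. M₁ = 3, y₁ ≡ 3 (mod 4). M₂ = 4, y₂ ≡ 1 (mod 3). z = 0×3×3 + 1×4×1 ≡ 4 (mod 12)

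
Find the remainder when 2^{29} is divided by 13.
By Fermat: 2^{12} ≡ 1 (mod 13). 29 = 2×12 + 5. So 2^{29} ≡ 2^{5} ≡ 6 (mod 13)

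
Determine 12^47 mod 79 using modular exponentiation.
Using repeated squaring. 47 = 32 + 8 + 4 + 2 + 1 (binary 101111). Repeated squaring mod 79: 12^1 ≡ 12; 12^2 ≡ 12² = 144 ≡ 65; 12^4 ≡ 65² = 4225 ≡ 38; 12^8 ≡ 38² = 1444 ≡ 22; 12^16 ≡ 22² = 484 ≡ 10; 12^32 ≡ 10² = 100 ≡ 21. Multiply: 12^47 = 12^32 × 12^8 × 12^4 × 12^2 × 12^1 ≡ 21 × 22 × 38 × 65 × 12 (mod 79): 21 × 22 = 462 ≡ 67; 67 × 38 = 2546 ≡ 18; 18 × 65 = 1170 ≡ 64; 64 × 12 = 768 ≡ 57. So 12^47 ≡ 57 (mod 79).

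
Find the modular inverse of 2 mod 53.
2^(-1) ≡ 27 (mod 53). Verification: 2 × 27 = 54 ≡ 1 (mod 53)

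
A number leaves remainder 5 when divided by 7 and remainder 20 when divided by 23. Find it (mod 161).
M = 7 × 23 = 161. M₁ = 23, y₁ ≡ 4 (mod 7). M₂ = 7, y₂ ≡ 10 (mod 23). k = 5×23×4 + 20×7×10 ≡ 89 (mod 161)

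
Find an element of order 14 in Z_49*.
6 has order 14 mod 49 since 6^{14} ≡ 1 (mod 49) and no smaller power works.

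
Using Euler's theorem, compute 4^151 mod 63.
By Euler: 4^{36} ≡ 1 (mod 63) since gcd(4, 63) = 1. 151 = 4×36 + 7. So 4^{151} ≡ 4^{7} ≡ 4 (mod 63)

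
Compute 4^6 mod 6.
6 = 4 + 2 (binary 110). Repeated squaring mod 6: 4^1 ≡ 4; 4^2 ≡ 4² = 16 ≡ 4; 4^4 ≡ 4² = 16 ≡ 4. Multiply: 4^6 = 4^4 × 4^2 ≡ 4 × 4 (mod 6): 4 × 4 = 16 ≡ 4. So 4^6 ≡ 4 (mod 6).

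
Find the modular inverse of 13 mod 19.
13^(-1) ≡ 3 (mod 19). Verification: 13 × 3 = 39 ≡ 1 (mod 19)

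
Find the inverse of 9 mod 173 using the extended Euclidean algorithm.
Extended GCD: 9(77) + 173(-4) = 1. So 9^(-1) ≡ 77 ≡ 77 (mod 173). Verify: 9 × 77 = 693 ≡ 1 (mod 173)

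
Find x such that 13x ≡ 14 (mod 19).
4

Since gcd(13, 19) = 1 divides 14, a solution exists.
Multiply both sides by the inverse of 13 mod 19:
  13^(-1) mod 19 = 3
  x ≡ 3 × 14 ≡ 42 ≡ 4 (mod 19)
Verification: 13 × 4 = 52 = 2 × 19 + 14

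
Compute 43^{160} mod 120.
1

Using successive squaring:
Binary expansion of 160: 10100000
Powers of 43 mod 120 (each is the square of the previous):
  43^1 ≡ 43 (mod 120)
  43^2 ≡ 43² = 1849 ≡ 49 (mod 120)
  43^4 ≡ 49² = 2401 ≡ 1 (mod 120)
  43^8 ≡ 1² = 1 ≡ 1 (mod 120)
  43^16 ≡ 1² = 1 ≡ 1 (mod 120)
  43^32 ≡ 1² = 1 ≡ 1 (mod 120)
  43^64 ≡ 1² = 1 ≡ 1 (mod 120)
  43^128 ≡ 1² = 1 ≡ 1 (mod 120)
160 = 128 + 32, so 43^160 = 43^128 × 43^32 ≡ 1 × 1 (mod 120)
Multiplying step by step:
  1 × 1 = 1 ≡ 1 (mod 120)
Result: 43^160 ≡ 1 (mod 120)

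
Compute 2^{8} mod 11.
3

Using successive squaring:
Binary expansion of 8: 1000
Powers of 2 mod 11 (each is the square of the previous):
  2^1 ≡ 2 (mod 11)
  2^2 ≡ 2² = 4 ≡ 4 (mod 11)
  2^4 ≡ 4² = 16 ≡ 5 (mod 11)
  2^8 ≡ 5² = 25 ≡ 3 (mod 11)
8 is a power of 2, so 2^8 is the last square: ≡ 3 (mod 11)
Result: 2^8 ≡ 3 (mod 11)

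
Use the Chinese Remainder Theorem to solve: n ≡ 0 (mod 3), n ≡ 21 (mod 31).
M = 3 × 31 = 93. M₁ = 31, y₁ ≡ 1 (mod 3). M₂ = 3, y₂ ≡ 21 (mod 31). n = 0×31×1 + 21×3×21 ≡ 21 (mod 93)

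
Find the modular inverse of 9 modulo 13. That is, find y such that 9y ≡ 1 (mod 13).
3

Using Extended Euclidean Algorithm:
gcd(9, 13) = 1
Bezout coefficients: 9 × 3 + 13 × -2 = 1
So 9 × 3 ≡ 1 (mod 13)
The inverse is 3 mod 13 = 3
Verification: 9 × 3 = 27 = 2 × 13 + 1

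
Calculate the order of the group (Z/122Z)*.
60

Prime factorization: 122 = 2 × 61
Using the formula φ(n) = n × Π(1 - 1/p) for each prime factor p:
φ(122) = 122 × (1 - 1/2) × (1 - 1/61)
φ(122) = 60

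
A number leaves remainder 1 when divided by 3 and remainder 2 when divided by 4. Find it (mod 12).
M = 3 × 4 = 12. M₁ = 4, y₁ ≡ 1 (mod 3). M₂ = 3, y₂ ≡ 3 (mod 4). m = 1×4×1 + 2×3×3 ≡ 10 (mod 12)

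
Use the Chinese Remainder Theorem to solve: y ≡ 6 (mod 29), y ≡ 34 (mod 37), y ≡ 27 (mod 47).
43361

Using the Chinese Remainder Theorem:
M = product of moduli = 50431
For equation 1: M_1 = 1739, 1739 ≡ 28 (mod 29), inverse of 1739 mod 29 is 28 (check: 28 × 28 = 784 ≡ 1 (mod 29))
For equation 2: M_2 = 1363, 1363 ≡ 31 (mod 37), inverse of 1363 mod 37 is 6 (check: 31 × 6 = 186 ≡ 1 (mod 37))
For equation 3: M_3 = 1073, 1073 ≡ 39 (mod 47), inverse of 1073 mod 47 is 41 (check: 39 × 41 = 1599 ≡ 1 (mod 47))
Combine: y ≡ Σ r_i×M_i×(M_i⁻¹ mod m_i) = 6×1739×28 + 34×1363×6 + 27×1073×41 = 292152 + 278052 + 1187811 = 1758015
1758015 mod 50431 = 43361
y ≡ 43361 (mod 50431)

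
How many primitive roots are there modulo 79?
Number of primitive roots mod 79 = φ(78) = 24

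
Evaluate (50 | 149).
(50/149) = 50^{74} mod 149 = -1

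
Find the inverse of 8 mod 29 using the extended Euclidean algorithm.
Extended GCD: 8(11) + 29(-3) = 1. So 8^(-1) ≡ 11 ≡ 11 (mod 29). Verify: 8 × 11 = 88 ≡ 1 (mod 29)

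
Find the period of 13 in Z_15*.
Powers of 13 mod 15: 13^1≡13, 13^2≡4, 13^3≡7, 13^4≡1. Order = 4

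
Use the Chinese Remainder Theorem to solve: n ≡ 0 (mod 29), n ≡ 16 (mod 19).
377

Using the Chinese Remainder Theorem:
M = product of moduli = 551
For equation 1: M_1 = 19, 19 ≡ 19 (mod 29), inverse of 19 mod 29 is 26 (check: 19 × 26 = 494 ≡ 1 (mod 29))
For equation 2: M_2 = 29, 29 ≡ 10 (mod 19), inverse of 29 mod 19 is 2 (check: 10 × 2 = 20 ≡ 1 (mod 19))
Combine: n ≡ Σ r_i×M_i×(M_i⁻¹ mod m_i) = 0×19×26 + 16×29×2 = 0 + 928 = 928
928 mod 551 = 377
n ≡ 377 (mod 551)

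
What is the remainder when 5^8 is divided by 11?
8 = 8 (binary 1000). Repeated squaring mod 11: 5^1 ≡ 5; 5^2 ≡ 5² = 25 ≡ 3; 5^4 ≡ 3² = 9 ≡ 9; 5^8 ≡ 9² = 81 ≡ 4. So 5^8 ≡ 4 (mod 11).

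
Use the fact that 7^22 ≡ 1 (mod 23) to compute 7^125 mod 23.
By Fermat: 7^{22} ≡ 1 (mod 23). 125 = 5×22 + 15. So 7^{125} ≡ 7^{15} ≡ 14 (mod 23)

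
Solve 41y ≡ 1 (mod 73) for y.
57

Using Extended Euclidean Algorithm:
gcd(41, 73) = 1
Bezout coefficients: 41 × -16 + 73 × 9 = 1
So 41 × -16 ≡ 1 (mod 73)
The inverse is -16 mod 73 = 57
Verification: 41 × 57 = 2337 = 32 × 73 + 1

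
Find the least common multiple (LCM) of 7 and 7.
7

First find GCD(7, 7) using the Euclidean algorithm:
7 = 1 × 7 + 0
GCD(7, 7) = 7

LCM formula: LCM(a, b) = (a × b) / GCD(a, b)
LCM(7, 7) = (7 × 7) / 7
LCM(7, 7) = 49 / 7
LCM(7, 7) = 7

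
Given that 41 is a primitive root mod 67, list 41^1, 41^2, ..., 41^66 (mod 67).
g^1, g^2, ..., g^{66} mod 67: {41, 6, 45, 36, 2, 15, 12, 23, 5, 4, 30, 24, 46, 10, 8, 60, 48, 25, 20, 16, 53, 29, 50, 40, 32, 39, 58, 33, 13, 64, 11, 49, 66, 26, 61, 22, 31, 65, 52, 55, 44, 62, 63, 37, 43, 21, 57, 59, 7, 19, 42, 47, 51, 14, 38, 17, 27, 35, 28, 9, 34, 54, 3, 56, 18, 1}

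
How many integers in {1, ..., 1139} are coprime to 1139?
1056

Prime factorization: 1139 = 17 × 67
Using the formula φ(n) = n × Π(1 - 1/p) for each prime factor p:
φ(1139) = 1139 × (1 - 1/17) × (1 - 1/67)
φ(1139) = 1056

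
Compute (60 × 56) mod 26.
6

(60 × 56) = 3360
3360 mod 26 = 6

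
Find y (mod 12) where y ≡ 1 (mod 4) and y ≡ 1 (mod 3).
M = 4 × 3 = 12. M₁ = 3, y₁ ≡ 3 (mod 4). M₂ = 4, y₂ ≡ 1 (mod 3). y = 1×3×3 + 1×4×1 ≡ 1 (mod 12)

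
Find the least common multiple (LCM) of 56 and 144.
1008

First find GCD(56, 144) using the Euclidean algorithm:
56 = 0 × 144 + 56
144 = 2 × 56 + 32
56 = 1 × 32 + 24
32 = 1 × 24 + 8
24 = 3 × 8 + 0
GCD(56, 144) = 8

LCM formula: LCM(a, b) = (a × b) / GCD(a, b)
LCM(56, 144) = (56 × 144) / 8
LCM(56, 144) = 8064 / 8
LCM(56, 144) = 1008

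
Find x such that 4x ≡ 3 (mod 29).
8

Since gcd(4, 29) = 1 divides 3, a solution exists.
Multiply both sides by the inverse of 4 mod 29:
  4^(-1) mod 29 = 22
  x ≡ 22 × 3 ≡ 66 ≡ 8 (mod 29)
Verification: 4 × 8 = 32 = 1 × 29 + 3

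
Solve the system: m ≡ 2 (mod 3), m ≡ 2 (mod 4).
M = 3 × 4 = 12. M₁ = 4, y₁ ≡ 1 (mod 3). M₂ = 3, y₂ ≡ 3 (mod 4). m = 2×4×1 + 2×3×3 ≡ 2 (mod 12)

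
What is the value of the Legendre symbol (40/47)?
(40/47) = 40^{23} mod 47 = -1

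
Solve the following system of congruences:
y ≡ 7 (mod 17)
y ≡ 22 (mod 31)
177

Using the Chinese Remainder Theorem:
M = product of moduli = 527
For equation 1: M_1 = 31, 31 ≡ 14 (mod 17), inverse of 31 mod 17 is 11 (check: 14 × 11 = 154 ≡ 1 (mod 17))
For equation 2: M_2 = 17, 17 ≡ 17 (mod 31), inverse of 17 mod 31 is 11 (check: 17 × 11 = 187 ≡ 1 (mod 31))
Combine: y ≡ Σ r_i×M_i×(M_i⁻¹ mod m_i) = 7×31×11 + 22×17×11 = 2387 + 4114 = 6501
6501 mod 527 = 177
y ≡ 177 (mod 527)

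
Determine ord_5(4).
Powers of 4 mod 5: 4^1≡4, 4^2≡1. Order = 2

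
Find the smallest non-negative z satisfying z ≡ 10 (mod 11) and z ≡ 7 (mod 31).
M = 11 × 31 = 341. M₁ = 31, y₁ ≡ 5 (mod 11). M₂ = 11, y₂ ≡ 17 (mod 31). z = 10×31×5 + 7×11×17 ≡ 131 (mod 341)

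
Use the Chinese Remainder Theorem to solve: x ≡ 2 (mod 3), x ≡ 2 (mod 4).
M = 3 × 4 = 12. M₁ = 4, y₁ ≡ 1 (mod 3). M₂ = 3, y₂ ≡ 3 (mod 4). x = 2×4×1 + 2×3×3 ≡ 2 (mod 12)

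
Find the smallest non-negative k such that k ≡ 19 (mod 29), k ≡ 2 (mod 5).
77

Using the Chinese Remainder Theorem:
M = product of moduli = 145
For equation 1: M_1 = 5, 5 ≡ 5 (mod 29), inverse of 5 mod 29 is 6 (check: 5 × 6 = 30 ≡ 1 (mod 29))
For equation 2: M_2 = 29, 29 ≡ 4 (mod 5), inverse of 29 mod 5 is 4 (check: 4 × 4 = 16 ≡ 1 (mod 5))
Combine: k ≡ Σ r_i×M_i×(M_i⁻¹ mod m_i) = 19×5×6 + 2×29×4 = 570 + 232 = 802
802 mod 145 = 77
k ≡ 77 (mod 145)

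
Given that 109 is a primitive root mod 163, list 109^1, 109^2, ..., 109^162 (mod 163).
g^1, g^2, ..., g^{162} mod 163: {109, 145, 157, 161, 108, 36, 12, 4, 110, 91, 139, 155, 106, 144, 48, 16, 114, 38, 67, 131, 98, 87, 29, 64, 130, 152, 105, 35, 66, 22, 116, 93, 31, 119, 94, 140, 101, 88, 138, 46, 124, 150, 50, 71, 78, 26, 63, 21, 7, 111, 37, 121, 149, 104, 89, 84, 28, 118, 148, 158, 107, 90, 30, 10, 112, 146, 103, 143, 102, 34, 120, 40, 122, 95, 86, 83, 82, 136, 154, 160, 162, 54, 18, 6, 2, 55, 127, 151, 159, 53, 72, 24, 8, 57, 19, 115, 147, 49, 125, 96, 32, 65, 76, 134, 99, 33, 11, 58, 128, 97, 141, 47, 70, 132, 44, 69, 23, 62, 75, 25, 117, 39, 13, 113, 92, 85, 137, 100, 142, 156, 52, 126, 42, 14, 59, 74, 79, 135, 45, 15, 5, 56, 73, 133, 153, 51, 17, 60, 20, 61, 129, 43, 123, 41, 68, 77, 80, 81, 27, 9, 3, 1}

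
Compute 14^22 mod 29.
Using repeated squaring. 22 = 16 + 4 + 2 (binary 10110). Repeated squaring mod 29: 14^1 ≡ 14; 14^2 ≡ 14² = 196 ≡ 22; 14^4 ≡ 22² = 484 ≡ 20; 14^8 ≡ 20² = 400 ≡ 23; 14^16 ≡ 23² = 529 ≡ 7. Multiply: 14^22 = 14^16 × 14^4 × 14^2 ≡ 7 × 20 × 22 (mod 29): 7 × 20 = 140 ≡ 24; 24 × 22 = 528 ≡ 6. So 14^22 ≡ 6 (mod 29).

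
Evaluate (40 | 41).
(40/41) = 40^{20} mod 41 = 1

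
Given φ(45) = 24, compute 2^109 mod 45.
By Euler: 2^{24} ≡ 1 (mod 45) since gcd(2, 45) = 1. 109 = 4×24 + 13. So 2^{109} ≡ 2^{13} ≡ 2 (mod 45)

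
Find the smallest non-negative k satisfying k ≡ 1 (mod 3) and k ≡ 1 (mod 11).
M = 3 × 11 = 33. M₁ = 11, y₁ ≡ 2 (mod 3). M₂ = 3, y₂ ≡ 4 (mod 11). k = 1×11×2 + 1×3×4 ≡ 1 (mod 33)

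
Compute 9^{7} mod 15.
9

Using successive squaring:
Binary expansion of 7: 111
Powers of 9 mod 15 (each is the square of the previous):
  9^1 ≡ 9 (mod 15)
  9^2 ≡ 9² = 81 ≡ 6 (mod 15)
  9^4 ≡ 6² = 36 ≡ 6 (mod 15)
7 = 4 + 2 + 1, so 9^7 = 9^4 × 9^2 × 9^1 ≡ 6 × 6 × 9 (mod 15)
Multiplying step by step:
  6 × 6 = 36 ≡ 6 (mod 15)
  6 × 9 = 54 ≡ 9 (mod 15)
Result: 9^7 ≡ 9 (mod 15)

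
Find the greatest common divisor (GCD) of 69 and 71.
1

Using the Euclidean algorithm:
69 = 0 × 71 + 69
71 = 1 × 69 + 2
69 = 34 × 2 + 1
2 = 2 × 1 + 0

GCD(69, 71) = 1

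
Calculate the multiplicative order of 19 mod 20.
Powers of 19 mod 20: 19^1≡19, 19^2≡1. Order = 2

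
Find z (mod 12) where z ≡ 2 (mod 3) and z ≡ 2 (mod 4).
M = 3 × 4 = 12. M₁ = 4, y₁ ≡ 1 (mod 3). M₂ = 3, y₂ ≡ 3 (mod 4). z = 2×4×1 + 2×3×3 ≡ 2 (mod 12)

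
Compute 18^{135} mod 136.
120

Using successive squaring:
Binary expansion of 135: 10000111
Powers of 18 mod 136 (each is the square of the previous):
  18^1 ≡ 18 (mod 136)
  18^2 ≡ 18² = 324 ≡ 52 (mod 136)
  18^4 ≡ 52² = 2704 ≡ 120 (mod 136)
  18^8 ≡ 120² = 14400 ≡ 120 (mod 136)
  18^16 ≡ 120² = 14400 ≡ 120 (mod 136)
  18^32 ≡ 120² = 14400 ≡ 120 (mod 136)
  18^64 ≡ 120² = 14400 ≡ 120 (mod 136)
  18^128 ≡ 120² = 14400 ≡ 120 (mod 136)
135 = 128 + 4 + 2 + 1, so 18^135 = 18^128 × 18^4 × 18^2 × 18^1 ≡ 120 × 120 × 52 × 18 (mod 136)
Multiplying step by step:
  120 × 120 = 14400 ≡ 120 (mod 136)
  120 × 52 = 6240 ≡ 120 (mod 136)
  120 × 18 = 2160 ≡ 120 (mod 136)
Result: 18^135 ≡ 120 (mod 136)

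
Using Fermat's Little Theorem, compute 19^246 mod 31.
By Fermat: 19^{30} ≡ 1 (mod 31). 246 ≡ 6 (mod 30). So 19^{246} ≡ 19^{6} ≡ 2 (mod 31)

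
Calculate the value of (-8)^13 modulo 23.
Using repeated squaring. (-8) ≡ 15 (mod 23). 13 = 8 + 4 + 1 (binary 1101). Repeated squaring mod 23: 15^1 ≡ 15; 15^2 ≡ 15² = 225 ≡ 18; 15^4 ≡ 18² = 324 ≡ 2; 15^8 ≡ 2² = 4 ≡ 4. Multiply: (-8)^13 ≡ 15^8 × 15^4 × 15^1 ≡ 4 × 2 × 15 (mod 23): 4 × 2 = 8 ≡ 8; 8 × 15 = 120 ≡ 5. So (-8)^13 ≡ 5 (mod 23).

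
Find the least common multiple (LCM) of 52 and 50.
1300

First find GCD(52, 50) using the Euclidean algorithm:
52 = 1 × 50 + 2
50 = 25 × 2 + 0
GCD(52, 50) = 2

LCM formula: LCM(a, b) = (a × b) / GCD(a, b)
LCM(52, 50) = (52 × 50) / 2
LCM(52, 50) = 2600 / 2
LCM(52, 50) = 1300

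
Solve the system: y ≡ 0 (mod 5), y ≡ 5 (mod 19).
M = 5 × 19 = 95. M₁ = 19, y₁ ≡ 4 (mod 5). M₂ = 5, y₂ ≡ 4 (mod 19). y = 0×19×4 + 5×5×4 ≡ 5 (mod 95)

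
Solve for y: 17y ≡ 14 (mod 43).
16

Since gcd(17, 43) = 1 divides 14, a solution exists.
Multiply both sides by the inverse of 17 mod 43:
  17^(-1) mod 43 = 38
  x ≡ 38 × 14 ≡ 532 ≡ 16 (mod 43)
Verification: 17 × 16 = 272 = 6 × 43 + 14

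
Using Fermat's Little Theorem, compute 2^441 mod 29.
By Fermat: 2^{28} ≡ 1 (mod 29). 441 ≡ 21 (mod 28). So 2^{441} ≡ 2^{21} ≡ 17 (mod 29)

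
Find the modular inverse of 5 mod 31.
5^(-1) ≡ 25 (mod 31). Verification: 5 × 25 = 125 ≡ 1 (mod 31)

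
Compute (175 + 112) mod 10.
7

(175 + 112) = 287
287 mod 10 = 7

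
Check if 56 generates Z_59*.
p - 1 = 58 has prime divisors 2, 29. Check 56^(58/q) mod 59 for each: 56^(58/2) = 56^29 ≡ 58, 56^(58/29) = 56^2 ≡ 9 (mod 59). None of these is 1, so 56 has order 58 = φ(59), so it is a primitive root mod 59.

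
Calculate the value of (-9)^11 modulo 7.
Using Fermat: (-9)^{6} ≡ 1 (mod 7). 11 ≡ 5 (mod 6). So (-9)^{11} ≡ (-9)^{5} ≡ 3 (mod 7)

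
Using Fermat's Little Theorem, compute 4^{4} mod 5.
1

By Fermat's Little Theorem, a^(p-1) ≡ 1 (mod p) for prime p and gcd(a, p) = 1
Here p = 5, so 4^4 ≡ 1 (mod 5)
We can reduce the exponent: 4 mod 4 = 0
So 4^4 ≡ 4^0 (mod 5)
Computing: 4^0 mod 5 = 1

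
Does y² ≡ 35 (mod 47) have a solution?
By Euler's criterion: 35^{23} ≡ 46 (mod 47). Since this equals -1 (≡ 46), 35 is not a QR.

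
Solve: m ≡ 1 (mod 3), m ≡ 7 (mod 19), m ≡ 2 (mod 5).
M = 3 × 19 × 5 = 285. M₁ = 95, y₁ ≡ 2 (mod 3). M₂ = 15, y₂ ≡ 14 (mod 19). M₃ = 57, y₃ ≡ 3 (mod 5). m = 1×95×2 + 7×15×14 + 2×57×3 ≡ 7 (mod 285)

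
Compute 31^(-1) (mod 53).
31^(-1) ≡ 12 (mod 53). Verification: 31 × 12 = 372 ≡ 1 (mod 53)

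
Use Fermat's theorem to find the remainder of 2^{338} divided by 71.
29

By Fermat's Little Theorem, a^(p-1) ≡ 1 (mod p) for prime p and gcd(a, p) = 1
Here p = 71, so 2^70 ≡ 1 (mod 71)
We can reduce the exponent: 338 mod 70 = 58
So 2^338 ≡ 2^58 (mod 71)
Computing: 2^58 mod 71 = 29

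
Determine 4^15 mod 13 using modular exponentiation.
Using Fermat: 4^{12} ≡ 1 (mod 13). 15 ≡ 3 (mod 12). So 4^{15} ≡ 4^{3} ≡ 12 (mod 13)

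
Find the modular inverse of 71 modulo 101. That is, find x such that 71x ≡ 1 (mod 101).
37

Using Extended Euclidean Algorithm:
gcd(71, 101) = 1
Bezout coefficients: 71 × 37 + 101 × -26 = 1
So 71 × 37 ≡ 1 (mod 101)
The inverse is 37 mod 101 = 37
Verification: 71 × 37 = 2627 = 26 × 101 + 1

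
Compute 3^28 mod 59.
Using repeated squaring. 28 = 16 + 8 + 4 (binary 11100). Repeated squaring mod 59: 3^1 ≡ 3; 3^2 ≡ 3² = 9 ≡ 9; 3^4 ≡ 9² = 81 ≡ 22; 3^8 ≡ 22² = 484 ≡ 12; 3^16 ≡ 12² = 144 ≡ 26. Multiply: 3^28 = 3^16 × 3^8 × 3^4 ≡ 26 × 12 × 22 (mod 59): 26 × 12 = 312 ≡ 17; 17 × 22 = 374 ≡ 20. So 3^28 ≡ 20 (mod 59).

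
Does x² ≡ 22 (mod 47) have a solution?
By Euler's criterion: 22^{23} ≡ 46 (mod 47). Since this equals -1 (≡ 46), 22 is not a QR.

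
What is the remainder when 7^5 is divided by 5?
7 ≡ 2 (mod 5). 5 = 4 + 1 (binary 101). Repeated squaring mod 5: 2^1 ≡ 2; 2^2 ≡ 2² = 4 ≡ 4; 2^4 ≡ 4² = 16 ≡ 1. Multiply: 7^5 ≡ 2^4 × 2^1 ≡ 1 × 2 (mod 5): 1 × 2 = 2 ≡ 2. So 7^5 ≡ 2 (mod 5).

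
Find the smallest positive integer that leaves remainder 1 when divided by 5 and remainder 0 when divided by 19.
M = 5 × 19 = 95. M₁ = 19, y₁ ≡ 4 (mod 5). M₂ = 5, y₂ ≡ 4 (mod 19). k = 1×19×4 + 0×5×4 ≡ 76 (mod 95). The smallest positive such number is 76.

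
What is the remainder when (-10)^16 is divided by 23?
Using repeated squaring. (-10) ≡ 13 (mod 23). 16 = 16 (binary 10000). Repeated squaring mod 23: 13^1 ≡ 13; 13^2 ≡ 13² = 169 ≡ 8; 13^4 ≡ 8² = 64 ≡ 18; 13^8 ≡ 18² = 324 ≡ 2; 13^16 ≡ 2² = 4 ≡ 4. So (-10)^16 ≡ 4 (mod 23).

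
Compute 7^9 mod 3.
7 ≡ 1 (mod 3). 9 = 8 + 1 (binary 1001). Repeated squaring mod 3: 1^1 ≡ 1; 1^2 ≡ 1² = 1 ≡ 1; 1^4 ≡ 1² = 1 ≡ 1; 1^8 ≡ 1² = 1 ≡ 1. Multiply: 7^9 ≡ 1^8 × 1^1 ≡ 1 × 1 (mod 3): 1 × 1 = 1 ≡ 1. So 7^9 ≡ 1 (mod 3).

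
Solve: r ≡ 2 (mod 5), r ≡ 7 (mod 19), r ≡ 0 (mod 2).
M = 5 × 19 × 2 = 190. M₁ = 38, y₁ ≡ 2 (mod 5). M₂ = 10, y₂ ≡ 2 (mod 19). M₃ = 95, y₃ ≡ 1 (mod 2). r = 2×38×2 + 7×10×2 + 0×95×1 ≡ 102 (mod 190)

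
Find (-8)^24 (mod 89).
Using repeated squaring. (-8) ≡ 81 (mod 89). 24 = 16 + 8 (binary 11000). Repeated squaring mod 89: 81^1 ≡ 81; 81^2 ≡ 81² = 6561 ≡ 64; 81^4 ≡ 64² = 4096 ≡ 2; 81^8 ≡ 2² = 4 ≡ 4; 81^16 ≡ 4² = 16 ≡ 16. Multiply: (-8)^24 ≡ 81^16 × 81^8 ≡ 16 × 4 (mod 89): 16 × 4 = 64 ≡ 64. So (-8)^24 ≡ 64 (mod 89).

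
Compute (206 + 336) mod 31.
15

(206 + 336) = 542
542 mod 31 = 15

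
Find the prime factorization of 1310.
2 × 5 × 131

Divide by primes starting from smallest:
1310 ÷ 2 = 655
655 ÷ 5 = 131
131 ÷ 131 = 1

1310 = 2 × 5 × 131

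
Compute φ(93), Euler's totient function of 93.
60

Prime factorization: 93 = 3 × 31
Using the formula φ(n) = n × Π(1 - 1/p) for each prime factor p:
φ(93) = 93 × (1 - 1/3) × (1 - 1/31)
φ(93) = 60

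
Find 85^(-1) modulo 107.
34

Using Extended Euclidean Algorithm:
gcd(85, 107) = 1
Bezout coefficients: 85 × 34 + 107 × -27 = 1
So 85 × 34 ≡ 1 (mod 107)
The inverse is 34 mod 107 = 34
Verification: 85 × 34 = 2890 = 27 × 107 + 1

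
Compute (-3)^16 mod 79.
Using repeated squaring. (-3) ≡ 76 (mod 79). 16 = 16 (binary 10000). Repeated squaring mod 79: 76^1 ≡ 76; 76^2 ≡ 76² = 5776 ≡ 9; 76^4 ≡ 9² = 81 ≡ 2; 76^8 ≡ 2² = 4 ≡ 4; 76^16 ≡ 4² = 16 ≡ 16. So (-3)^16 ≡ 16 (mod 79).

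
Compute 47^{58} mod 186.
97

Using successive squaring:
Binary expansion of 58: 111010
Powers of 47 mod 186 (each is the square of the previous):
  47^1 ≡ 47 (mod 186)
  47^2 ≡ 47² = 2209 ≡ 163 (mod 186)
  47^4 ≡ 163² = 26569 ≡ 157 (mod 186)
  47^8 ≡ 157² = 24649 ≡ 97 (mod 186)
  47^16 ≡ 97² = 9409 ≡ 109 (mod 186)
  47^32 ≡ 109² = 11881 ≡ 163 (mod 186)
58 = 32 + 16 + 8 + 2, so 47^58 = 47^32 × 47^16 × 47^8 × 47^2 ≡ 163 × 109 × 97 × 163 (mod 186)
Multiplying step by step:
  163 × 109 = 17767 ≡ 97 (mod 186)
  97 × 97 = 9409 ≡ 109 (mod 186)
  109 × 163 = 17767 ≡ 97 (mod 186)
Result: 47^58 ≡ 97 (mod 186)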